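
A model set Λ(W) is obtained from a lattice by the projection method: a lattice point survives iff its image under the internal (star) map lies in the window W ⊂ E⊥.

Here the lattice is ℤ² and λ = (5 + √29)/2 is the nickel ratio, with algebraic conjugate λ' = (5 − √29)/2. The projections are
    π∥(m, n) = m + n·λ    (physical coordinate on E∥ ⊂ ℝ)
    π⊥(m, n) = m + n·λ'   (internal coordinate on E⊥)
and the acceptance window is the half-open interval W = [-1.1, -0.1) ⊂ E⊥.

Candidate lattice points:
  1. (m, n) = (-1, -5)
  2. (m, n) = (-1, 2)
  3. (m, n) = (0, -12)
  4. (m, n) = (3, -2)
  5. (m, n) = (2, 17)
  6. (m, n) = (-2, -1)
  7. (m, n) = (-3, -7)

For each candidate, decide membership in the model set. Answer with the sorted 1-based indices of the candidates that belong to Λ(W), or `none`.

Compute λ' = (5−√29)/2 = -0.19258, so π⊥(m,n) = m -0.19258·n.
#1 (-1,-5): internal coord -1 + (-5)·λ' = -0.03709; -0.03709 ∉ [-1.1, -0.1) → out
#2 (-1,2): internal coord -1 + (2)·λ' = -1.38516; -1.38516 ∉ [-1.1, -0.1) → out
#3 (0,-12): internal coord 0 + (-12)·λ' = +2.31099; +2.31099 ∉ [-1.1, -0.1) → out
#4 (3,-2): internal coord 3 + (-2)·λ' = +3.38516; +3.38516 ∉ [-1.1, -0.1) → out
#5 (2,17): internal coord 2 + (17)·λ' = -1.27390; -1.27390 ∉ [-1.1, -0.1) → out
#6 (-2,-1): internal coord -2 + (-1)·λ' = -1.80742; -1.80742 ∉ [-1.1, -0.1) → out
#7 (-3,-7): internal coord -3 + (-7)·λ' = -1.65192; -1.65192 ∉ [-1.1, -0.1) → out

none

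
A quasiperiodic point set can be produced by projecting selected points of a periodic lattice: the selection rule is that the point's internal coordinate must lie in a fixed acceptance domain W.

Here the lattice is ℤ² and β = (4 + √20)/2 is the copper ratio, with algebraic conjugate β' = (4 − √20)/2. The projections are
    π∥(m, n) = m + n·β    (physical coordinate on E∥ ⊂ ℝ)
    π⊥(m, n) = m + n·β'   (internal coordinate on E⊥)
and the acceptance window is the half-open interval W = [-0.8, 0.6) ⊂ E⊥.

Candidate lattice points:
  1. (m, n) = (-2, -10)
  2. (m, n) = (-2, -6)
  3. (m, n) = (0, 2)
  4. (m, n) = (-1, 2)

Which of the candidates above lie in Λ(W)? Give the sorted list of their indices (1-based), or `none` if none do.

Numerically β ≈ 4.236068 and β' = −1/β ≈ -0.236068.
#1 (-2,-10): internal coord -2 + (-10)·β' = +0.360680; +0.360680 ∈ [-0.8, 0.6) → IN Λ
#2 (-2,-6): internal coord -2 + (-6)·β' = -0.583592; -0.583592 ∈ [-0.8, 0.6) → IN Λ
#3 (0,2): internal coord 0 + (2)·β' = -0.472136; -0.472136 ∈ [-0.8, 0.6) → IN Λ
#4 (-1,2): internal coord -1 + (2)·β' = -1.472136; -1.472136 ∉ [-0.8, 0.6) → out

1, 2, 3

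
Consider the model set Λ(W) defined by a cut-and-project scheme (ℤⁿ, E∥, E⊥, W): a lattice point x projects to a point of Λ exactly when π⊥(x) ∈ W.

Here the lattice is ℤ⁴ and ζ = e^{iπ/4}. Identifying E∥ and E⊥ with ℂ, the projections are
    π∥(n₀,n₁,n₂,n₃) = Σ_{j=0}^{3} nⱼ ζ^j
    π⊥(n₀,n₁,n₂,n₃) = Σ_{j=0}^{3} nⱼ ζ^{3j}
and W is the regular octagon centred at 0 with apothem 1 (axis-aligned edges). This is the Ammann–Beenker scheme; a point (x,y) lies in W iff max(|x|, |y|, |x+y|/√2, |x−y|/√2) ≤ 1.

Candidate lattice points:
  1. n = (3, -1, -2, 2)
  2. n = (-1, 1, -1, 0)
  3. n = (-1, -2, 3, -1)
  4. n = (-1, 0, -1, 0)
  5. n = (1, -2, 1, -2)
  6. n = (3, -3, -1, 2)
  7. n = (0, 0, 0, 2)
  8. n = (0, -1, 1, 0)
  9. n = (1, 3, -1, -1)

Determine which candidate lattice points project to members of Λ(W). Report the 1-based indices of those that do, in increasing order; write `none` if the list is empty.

none

π⊥(n) = n₀ + n₁ζ³ + n₂ζ⁶ + n₃ζ⁹ where ζ = e^{iπ/4}.
candidate 1: n = (3, -1, -2, 2) → π⊥ ≈ (+5.121320, +2.707107); max(|x|,|y|,|x±y|/√2) = 5.535534 > 1 ⇒ ∉ W
candidate 2: n = (-1, 1, -1, 0) → π⊥ ≈ (-1.707107, +1.707107); max(|x|,|y|,|x±y|/√2) = 2.414214 > 1 ⇒ ∉ W
candidate 3: n = (-1, -2, 3, -1) → π⊥ ≈ (-0.292893, -5.121320); max(|x|,|y|,|x±y|/√2) = 5.121320 > 1 ⇒ ∉ W
candidate 4: n = (-1, 0, -1, 0) → π⊥ ≈ (-1.000000, +1.000000); max(|x|,|y|,|x±y|/√2) = 1.414214 > 1 ⇒ ∉ W
candidate 5: n = (1, -2, 1, -2) → π⊥ ≈ (+1.000000, -3.828427); max(|x|,|y|,|x±y|/√2) = 3.828427 > 1 ⇒ ∉ W
candidate 6: n = (3, -3, -1, 2) → π⊥ ≈ (+6.535534, +0.292893); max(|x|,|y|,|x±y|/√2) = 6.535534 > 1 ⇒ ∉ W
candidate 7: n = (0, 0, 0, 2) → π⊥ ≈ (+1.414214, +1.414214); max(|x|,|y|,|x±y|/√2) = 2.000000 > 1 ⇒ ∉ W
candidate 8: n = (0, -1, 1, 0) → π⊥ ≈ (+0.707107, -1.707107); max(|x|,|y|,|x±y|/√2) = 1.707107 > 1 ⇒ ∉ W
candidate 9: n = (1, 3, -1, -1) → π⊥ ≈ (-1.828427, +2.414214); max(|x|,|y|,|x±y|/√2) = 3.000000 > 1 ⇒ ∉ W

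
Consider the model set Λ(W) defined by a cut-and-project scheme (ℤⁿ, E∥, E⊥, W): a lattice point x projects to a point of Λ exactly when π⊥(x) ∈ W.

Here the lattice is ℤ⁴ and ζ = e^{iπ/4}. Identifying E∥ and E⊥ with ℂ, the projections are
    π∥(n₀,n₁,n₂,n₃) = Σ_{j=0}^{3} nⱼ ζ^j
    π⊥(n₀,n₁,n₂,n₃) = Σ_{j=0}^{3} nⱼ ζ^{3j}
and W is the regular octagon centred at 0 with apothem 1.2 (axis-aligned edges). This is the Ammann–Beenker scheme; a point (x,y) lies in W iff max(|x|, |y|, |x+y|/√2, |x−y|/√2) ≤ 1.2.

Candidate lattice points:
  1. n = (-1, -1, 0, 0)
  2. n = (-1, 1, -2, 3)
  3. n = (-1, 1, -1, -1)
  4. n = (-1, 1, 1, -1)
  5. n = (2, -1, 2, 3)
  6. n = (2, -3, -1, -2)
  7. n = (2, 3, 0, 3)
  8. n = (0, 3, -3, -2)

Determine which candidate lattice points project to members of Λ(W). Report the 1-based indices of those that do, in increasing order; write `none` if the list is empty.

1

π⊥(n) = n₀ + n₁ζ³ + n₂ζ⁶ + n₃ζ⁹ where ζ = e^{iπ/4}.
#1 (-1, -1, 0, 0): internal (-0.292893, -0.707107); octagon support 0.707107 vs apothem 1.2 → ∈ W
#2 (-1, 1, -2, 3): internal (0.414214, 4.828427); octagon support 4.828427 vs apothem 1.2 → ∉ W
#3 (-1, 1, -1, -1): internal (-2.414214, 1.000000); octagon support 2.414214 vs apothem 1.2 → ∉ W
#4 (-1, 1, 1, -1): internal (-2.414214, -1.000000); octagon support 2.414214 vs apothem 1.2 → ∉ W
#5 (2, -1, 2, 3): internal (4.828427, -0.585786); octagon support 4.828427 vs apothem 1.2 → ∉ W
#6 (2, -3, -1, -2): internal (2.707107, -2.535534); octagon support 3.707107 vs apothem 1.2 → ∉ W
#7 (2, 3, 0, 3): internal (2.000000, 4.242641); octagon support 4.414214 vs apothem 1.2 → ∉ W
#8 (0, 3, -3, -2): internal (-3.535534, 3.707107); octagon support 5.121320 vs apothem 1.2 → ∉ W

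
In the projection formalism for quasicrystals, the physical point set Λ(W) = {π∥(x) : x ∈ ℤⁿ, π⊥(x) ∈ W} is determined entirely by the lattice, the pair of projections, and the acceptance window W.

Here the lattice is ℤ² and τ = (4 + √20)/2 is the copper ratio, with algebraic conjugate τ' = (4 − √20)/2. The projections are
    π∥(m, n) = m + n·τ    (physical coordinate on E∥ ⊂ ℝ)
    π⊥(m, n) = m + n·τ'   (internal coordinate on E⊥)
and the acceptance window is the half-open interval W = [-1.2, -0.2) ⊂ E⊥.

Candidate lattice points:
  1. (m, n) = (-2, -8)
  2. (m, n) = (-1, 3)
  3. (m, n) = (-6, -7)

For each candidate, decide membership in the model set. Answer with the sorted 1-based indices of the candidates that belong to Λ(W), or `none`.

none

Numerically τ ≈ 4.23607 and τ' = −1/τ ≈ -0.23607.
[1] lift (-2,-8): star map gives -0.11146; window check -1.2 ≤ -0.11146 < -0.2 is false → out
[2] lift (-1,3): star map gives -1.70820; window check -1.2 ≤ -1.70820 < -0.2 is false → out
[3] lift (-6,-7): star map gives -4.34752; window check -1.2 ≤ -4.34752 < -0.2 is false → out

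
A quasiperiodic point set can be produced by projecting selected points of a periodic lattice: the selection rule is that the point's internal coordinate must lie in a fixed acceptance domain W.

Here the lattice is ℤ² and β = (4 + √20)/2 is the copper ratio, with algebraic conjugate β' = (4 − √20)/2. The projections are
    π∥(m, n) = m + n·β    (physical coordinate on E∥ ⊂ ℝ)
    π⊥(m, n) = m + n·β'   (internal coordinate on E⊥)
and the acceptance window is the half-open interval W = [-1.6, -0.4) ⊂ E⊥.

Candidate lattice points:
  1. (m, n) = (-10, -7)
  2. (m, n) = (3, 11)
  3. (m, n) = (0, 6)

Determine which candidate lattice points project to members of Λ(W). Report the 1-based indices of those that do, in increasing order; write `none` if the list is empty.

β' = (4−√20)/2 ≈ -0.2361.
#1 (-10,-7): internal coord -10 + (-7)·β' = -8.3475; -8.3475 ∉ [-1.6, -0.4) → out
#2 (3,11): internal coord 3 + (11)·β' = +0.4033; +0.4033 ∉ [-1.6, -0.4) → out
#3 (0,6): internal coord 0 + (6)·β' = -1.4164; -1.4164 ∈ [-1.6, -0.4) → IN Λ

3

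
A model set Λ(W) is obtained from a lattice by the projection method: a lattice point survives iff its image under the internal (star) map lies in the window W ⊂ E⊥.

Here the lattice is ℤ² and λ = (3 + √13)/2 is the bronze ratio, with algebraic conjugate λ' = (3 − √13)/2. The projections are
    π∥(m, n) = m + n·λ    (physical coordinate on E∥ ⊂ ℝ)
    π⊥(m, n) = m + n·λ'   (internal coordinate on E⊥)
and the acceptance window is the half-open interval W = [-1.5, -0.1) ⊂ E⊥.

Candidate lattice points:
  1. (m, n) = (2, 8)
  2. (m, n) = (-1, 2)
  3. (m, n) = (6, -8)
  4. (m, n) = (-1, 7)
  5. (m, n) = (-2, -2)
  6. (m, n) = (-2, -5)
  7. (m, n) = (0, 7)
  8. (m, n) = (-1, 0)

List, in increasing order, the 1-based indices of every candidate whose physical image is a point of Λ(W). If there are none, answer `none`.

λ' = (3−√13)/2 ≈ -0.3028.
#1 (2,8): internal coord 2 + (8)·λ' = -0.4222; -0.4222 ∈ [-1.5, -0.1) → IN Λ
#2 (-1,2): internal coord -1 + (2)·λ' = -1.6056; -1.6056 ∉ [-1.5, -0.1) → out
#3 (6,-8): internal coord 6 + (-8)·λ' = +8.4222; +8.4222 ∉ [-1.5, -0.1) → out
#4 (-1,7): internal coord -1 + (7)·λ' = -3.1194; -3.1194 ∉ [-1.5, -0.1) → out
#5 (-2,-2): internal coord -2 + (-2)·λ' = -1.3944; -1.3944 ∈ [-1.5, -0.1) → IN Λ
#6 (-2,-5): internal coord -2 + (-5)·λ' = -0.4861; -0.4861 ∈ [-1.5, -0.1) → IN Λ
#7 (0,7): internal coord 0 + (7)·λ' = -2.1194; -2.1194 ∉ [-1.5, -0.1) → out
#8 (-1,0): internal coord -1 + (0)·λ' = -1.0000; -1.0000 ∈ [-1.5, -0.1) → IN Λ

1, 5, 6, 8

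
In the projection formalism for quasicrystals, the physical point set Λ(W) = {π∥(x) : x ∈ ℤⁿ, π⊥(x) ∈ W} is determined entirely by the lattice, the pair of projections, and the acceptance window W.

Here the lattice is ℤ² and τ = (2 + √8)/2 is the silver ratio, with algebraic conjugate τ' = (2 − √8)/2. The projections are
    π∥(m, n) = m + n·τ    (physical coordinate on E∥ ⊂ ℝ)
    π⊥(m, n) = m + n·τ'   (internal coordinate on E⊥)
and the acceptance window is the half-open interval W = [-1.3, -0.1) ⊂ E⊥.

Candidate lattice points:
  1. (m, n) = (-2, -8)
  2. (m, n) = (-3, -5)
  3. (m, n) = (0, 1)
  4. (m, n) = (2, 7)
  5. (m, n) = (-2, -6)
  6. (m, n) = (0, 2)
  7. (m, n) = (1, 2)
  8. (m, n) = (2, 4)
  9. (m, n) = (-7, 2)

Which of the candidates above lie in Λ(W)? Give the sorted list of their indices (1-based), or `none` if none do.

τ' = (2−√8)/2 ≈ -0.41421.
[1] lift (-2,-8): star map gives 1.31371; window check -1.3 ≤ 1.31371 < -0.1 is false → out
[2] lift (-3,-5): star map gives -0.92893; window check -1.3 ≤ -0.92893 < -0.1 is true → IN Λ
[3] lift (0,1): star map gives -0.41421; window check -1.3 ≤ -0.41421 < -0.1 is true → IN Λ
[4] lift (2,7): star map gives -0.89949; window check -1.3 ≤ -0.89949 < -0.1 is true → IN Λ
[5] lift (-2,-6): star map gives 0.48528; window check -1.3 ≤ 0.48528 < -0.1 is false → out
[6] lift (0,2): star map gives -0.82843; window check -1.3 ≤ -0.82843 < -0.1 is true → IN Λ
[7] lift (1,2): star map gives 0.17157; window check -1.3 ≤ 0.17157 < -0.1 is false → out
[8] lift (2,4): star map gives 0.34315; window check -1.3 ≤ 0.34315 < -0.1 is false → out
[9] lift (-7,2): star map gives -7.82843; window check -1.3 ≤ -7.82843 < -0.1 is false → out

2, 3, 4, 6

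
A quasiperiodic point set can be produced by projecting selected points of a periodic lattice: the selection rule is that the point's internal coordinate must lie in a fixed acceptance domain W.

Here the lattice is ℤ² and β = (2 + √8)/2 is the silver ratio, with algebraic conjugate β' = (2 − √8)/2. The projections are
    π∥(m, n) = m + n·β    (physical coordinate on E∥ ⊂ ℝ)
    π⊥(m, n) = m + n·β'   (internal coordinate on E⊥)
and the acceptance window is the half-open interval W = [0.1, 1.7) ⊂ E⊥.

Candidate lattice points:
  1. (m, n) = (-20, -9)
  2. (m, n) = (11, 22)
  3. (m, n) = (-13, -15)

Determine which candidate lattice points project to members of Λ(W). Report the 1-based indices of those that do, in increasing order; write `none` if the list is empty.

none

Compute β' = (2−√8)/2 = -0.41421, so π⊥(m,n) = m -0.41421·n.
candidate 1: (m,n)=(-20,-9) → π∥ = -20-9·β ≈ -41.72792, π⊥ = -20-9·β' ≈ -16.27208 ∉ [0.1, 1.7) ⇒ out
candidate 2: (m,n)=(11,22) → π∥ = 11+22·β ≈ 64.11270, π⊥ = 11+22·β' ≈ 1.88730 ∉ [0.1, 1.7) ⇒ out
candidate 3: (m,n)=(-13,-15) → π∥ = -13-15·β ≈ -49.21320, π⊥ = -13-15·β' ≈ -6.78680 ∉ [0.1, 1.7) ⇒ out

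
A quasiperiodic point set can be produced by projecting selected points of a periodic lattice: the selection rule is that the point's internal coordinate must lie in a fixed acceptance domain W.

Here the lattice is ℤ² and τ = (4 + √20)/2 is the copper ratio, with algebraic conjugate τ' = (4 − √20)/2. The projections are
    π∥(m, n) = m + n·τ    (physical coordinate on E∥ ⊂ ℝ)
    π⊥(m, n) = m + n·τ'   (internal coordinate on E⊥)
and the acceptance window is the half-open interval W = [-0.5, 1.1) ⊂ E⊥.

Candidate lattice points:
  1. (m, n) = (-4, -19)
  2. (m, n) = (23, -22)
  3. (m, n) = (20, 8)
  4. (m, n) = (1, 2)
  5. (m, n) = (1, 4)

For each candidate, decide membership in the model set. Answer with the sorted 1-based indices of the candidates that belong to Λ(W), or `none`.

τ' = (4−√20)/2 ≈ -0.2361.
#1 (-4,-19): internal coord -4 + (-19)·τ' = +0.4853; +0.4853 ∈ [-0.5, 1.1) → IN Λ
#2 (23,-22): internal coord 23 + (-22)·τ' = +28.1935; +28.1935 ∉ [-0.5, 1.1) → out
#3 (20,8): internal coord 20 + (8)·τ' = +18.1115; +18.1115 ∉ [-0.5, 1.1) → out
#4 (1,2): internal coord 1 + (2)·τ' = +0.5279; +0.5279 ∈ [-0.5, 1.1) → IN Λ
#5 (1,4): internal coord 1 + (4)·τ' = +0.0557; +0.0557 ∈ [-0.5, 1.1) → IN Λ

1, 4, 5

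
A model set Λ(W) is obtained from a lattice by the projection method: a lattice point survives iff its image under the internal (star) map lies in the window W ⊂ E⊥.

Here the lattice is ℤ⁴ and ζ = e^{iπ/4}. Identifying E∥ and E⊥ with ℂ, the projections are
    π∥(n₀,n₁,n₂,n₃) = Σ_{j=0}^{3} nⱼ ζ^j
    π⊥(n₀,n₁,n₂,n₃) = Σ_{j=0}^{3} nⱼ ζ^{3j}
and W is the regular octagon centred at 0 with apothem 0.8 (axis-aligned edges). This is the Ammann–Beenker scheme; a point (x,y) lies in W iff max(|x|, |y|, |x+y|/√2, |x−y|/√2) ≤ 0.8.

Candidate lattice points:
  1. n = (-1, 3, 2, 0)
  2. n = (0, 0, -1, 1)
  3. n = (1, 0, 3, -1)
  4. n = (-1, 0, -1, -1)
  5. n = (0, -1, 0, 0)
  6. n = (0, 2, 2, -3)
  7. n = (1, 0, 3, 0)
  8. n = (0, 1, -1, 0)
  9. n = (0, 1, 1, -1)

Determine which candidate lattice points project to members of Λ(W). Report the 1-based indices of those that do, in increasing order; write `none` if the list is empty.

none

Internal map: ζ^{3j} for j=0..3 gives (1,0), (−√2/2,√2/2), (0,−1), (√2/2,√2/2).
#1 (-1, 3, 2, 0): internal (-3.12132, 0.12132); octagon support 3.12132 vs apothem 0.8 → ∉ W
#2 (0, 0, -1, 1): internal (0.70711, 1.70711); octagon support 1.70711 vs apothem 0.8 → ∉ W
#3 (1, 0, 3, -1): internal (0.29289, -3.70711); octagon support 3.70711 vs apothem 0.8 → ∉ W
#4 (-1, 0, -1, -1): internal (-1.70711, 0.29289); octagon support 1.70711 vs apothem 0.8 → ∉ W
#5 (0, -1, 0, 0): internal (0.70711, -0.70711); octagon support 1.00000 vs apothem 0.8 → ∉ W
#6 (0, 2, 2, -3): internal (-3.53553, -2.70711); octagon support 4.41421 vs apothem 0.8 → ∉ W
#7 (1, 0, 3, 0): internal (1.00000, -3.00000); octagon support 3.00000 vs apothem 0.8 → ∉ W
#8 (0, 1, -1, 0): internal (-0.70711, 1.70711); octagon support 1.70711 vs apothem 0.8 → ∉ W
#9 (0, 1, 1, -1): internal (-1.41421, -1.00000); octagon support 1.70711 vs apothem 0.8 → ∉ W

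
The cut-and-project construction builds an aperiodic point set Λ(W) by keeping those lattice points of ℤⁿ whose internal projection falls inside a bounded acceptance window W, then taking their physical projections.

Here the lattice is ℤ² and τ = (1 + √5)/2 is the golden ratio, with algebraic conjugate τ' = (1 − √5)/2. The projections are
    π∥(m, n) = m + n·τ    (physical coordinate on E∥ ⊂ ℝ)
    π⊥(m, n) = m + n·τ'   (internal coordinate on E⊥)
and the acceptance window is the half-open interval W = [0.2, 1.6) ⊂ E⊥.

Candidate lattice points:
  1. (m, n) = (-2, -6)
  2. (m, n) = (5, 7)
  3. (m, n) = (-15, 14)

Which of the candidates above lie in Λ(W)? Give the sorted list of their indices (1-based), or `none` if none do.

2

τ' = (1−√5)/2 ≈ -0.6180.
#1 (-2,-6): internal coord -2 + (-6)·τ' = +1.7082; +1.7082 ∉ [0.2, 1.6) → out
#2 (5,7): internal coord 5 + (7)·τ' = +0.6738; +0.6738 ∈ [0.2, 1.6) → IN Λ
#3 (-15,14): internal coord -15 + (14)·τ' = -23.6525; -23.6525 ∉ [0.2, 1.6) → out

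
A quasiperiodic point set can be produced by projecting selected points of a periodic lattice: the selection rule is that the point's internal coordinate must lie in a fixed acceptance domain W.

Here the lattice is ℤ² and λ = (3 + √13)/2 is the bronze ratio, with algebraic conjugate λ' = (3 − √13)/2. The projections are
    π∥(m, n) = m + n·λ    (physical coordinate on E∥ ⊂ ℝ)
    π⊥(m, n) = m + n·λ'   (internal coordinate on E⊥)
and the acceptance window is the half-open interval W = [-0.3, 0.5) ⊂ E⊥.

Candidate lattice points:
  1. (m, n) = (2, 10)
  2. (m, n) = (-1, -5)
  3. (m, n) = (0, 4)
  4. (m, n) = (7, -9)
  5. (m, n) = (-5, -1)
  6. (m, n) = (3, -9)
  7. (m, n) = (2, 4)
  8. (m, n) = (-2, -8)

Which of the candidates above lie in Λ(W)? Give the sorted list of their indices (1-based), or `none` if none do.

8

λ' = (3−√13)/2 ≈ -0.3028.
candidate 1: (m,n)=(2,10) → π∥ = 2+10·λ ≈ 35.0278, π⊥ = 2+10·λ' ≈ -1.0278 ∉ [-0.3, 0.5) ⇒ out
candidate 2: (m,n)=(-1,-5) → π∥ = -1-5·λ ≈ -17.5139, π⊥ = -1-5·λ' ≈ 0.5139 ∉ [-0.3, 0.5) ⇒ out
candidate 3: (m,n)=(0,4) → π∥ = 0+4·λ ≈ 13.2111, π⊥ = 0+4·λ' ≈ -1.2111 ∉ [-0.3, 0.5) ⇒ out
candidate 4: (m,n)=(7,-9) → π∥ = 7-9·λ ≈ -22.7250, π⊥ = 7-9·λ' ≈ 9.7250 ∉ [-0.3, 0.5) ⇒ out
candidate 5: (m,n)=(-5,-1) → π∥ = -5-1·λ ≈ -8.3028, π⊥ = -5-1·λ' ≈ -4.6972 ∉ [-0.3, 0.5) ⇒ out
candidate 6: (m,n)=(3,-9) → π∥ = 3-9·λ ≈ -26.7250, π⊥ = 3-9·λ' ≈ 5.7250 ∉ [-0.3, 0.5) ⇒ out
candidate 7: (m,n)=(2,4) → π∥ = 2+4·λ ≈ 15.2111, π⊥ = 2+4·λ' ≈ 0.7889 ∉ [-0.3, 0.5) ⇒ out
candidate 8: (m,n)=(-2,-8) → π∥ = -2-8·λ ≈ -28.4222, π⊥ = -2-8·λ' ≈ 0.4222 ∈ [-0.3, 0.5) ⇒ IN Λ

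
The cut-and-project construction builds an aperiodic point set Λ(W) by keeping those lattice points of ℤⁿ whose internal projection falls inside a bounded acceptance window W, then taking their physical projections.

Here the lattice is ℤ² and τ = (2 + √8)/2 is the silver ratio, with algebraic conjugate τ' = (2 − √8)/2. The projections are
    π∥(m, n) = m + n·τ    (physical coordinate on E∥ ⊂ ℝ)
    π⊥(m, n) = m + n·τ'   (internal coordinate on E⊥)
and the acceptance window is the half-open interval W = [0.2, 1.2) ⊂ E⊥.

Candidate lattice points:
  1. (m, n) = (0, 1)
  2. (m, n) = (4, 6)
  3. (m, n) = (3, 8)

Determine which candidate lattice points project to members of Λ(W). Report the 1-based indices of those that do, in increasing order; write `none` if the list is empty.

Compute τ' = (2−√8)/2 = -0.4142, so π⊥(m,n) = m -0.4142·n.
candidate 1: (m,n)=(0,1) → π∥ = 0+1·τ ≈ 2.4142, π⊥ = 0+1·τ' ≈ -0.4142 ∉ [0.2, 1.2) ⇒ out
candidate 2: (m,n)=(4,6) → π∥ = 4+6·τ ≈ 18.4853, π⊥ = 4+6·τ' ≈ 1.5147 ∉ [0.2, 1.2) ⇒ out
candidate 3: (m,n)=(3,8) → π∥ = 3+8·τ ≈ 22.3137, π⊥ = 3+8·τ' ≈ -0.3137 ∉ [0.2, 1.2) ⇒ out

none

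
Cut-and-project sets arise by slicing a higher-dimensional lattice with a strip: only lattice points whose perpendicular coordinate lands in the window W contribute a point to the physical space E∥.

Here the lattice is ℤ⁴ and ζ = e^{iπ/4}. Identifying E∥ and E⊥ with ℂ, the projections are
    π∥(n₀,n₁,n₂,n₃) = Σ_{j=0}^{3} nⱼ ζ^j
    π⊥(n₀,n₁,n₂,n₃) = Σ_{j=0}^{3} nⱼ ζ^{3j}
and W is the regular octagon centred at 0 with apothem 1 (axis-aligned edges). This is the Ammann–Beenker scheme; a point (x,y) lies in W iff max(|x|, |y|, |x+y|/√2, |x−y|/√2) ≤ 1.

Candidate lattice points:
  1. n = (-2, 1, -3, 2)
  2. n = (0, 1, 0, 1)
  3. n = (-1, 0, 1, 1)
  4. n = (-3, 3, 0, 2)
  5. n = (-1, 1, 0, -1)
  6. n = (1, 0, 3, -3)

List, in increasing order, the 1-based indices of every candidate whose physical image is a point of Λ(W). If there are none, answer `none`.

3

With ζ = e^{iπ/4} the internal vectors are ζ^0,ζ^3,ζ^6,ζ^9.
#1 (-2, 1, -3, 2): internal (-1.2929, 5.1213); octagon support 5.1213 vs apothem 1 → ∉ W
#2 (0, 1, 0, 1): internal (0.0000, 1.4142); octagon support 1.4142 vs apothem 1 → ∉ W
#3 (-1, 0, 1, 1): internal (-0.2929, -0.2929); octagon support 0.4142 vs apothem 1 → ∈ W
#4 (-3, 3, 0, 2): internal (-3.7071, 3.5355); octagon support 5.1213 vs apothem 1 → ∉ W
#5 (-1, 1, 0, -1): internal (-2.4142, 0.0000); octagon support 2.4142 vs apothem 1 → ∉ W
#6 (1, 0, 3, -3): internal (-1.1213, -5.1213); octagon support 5.1213 vs apothem 1 → ∉ W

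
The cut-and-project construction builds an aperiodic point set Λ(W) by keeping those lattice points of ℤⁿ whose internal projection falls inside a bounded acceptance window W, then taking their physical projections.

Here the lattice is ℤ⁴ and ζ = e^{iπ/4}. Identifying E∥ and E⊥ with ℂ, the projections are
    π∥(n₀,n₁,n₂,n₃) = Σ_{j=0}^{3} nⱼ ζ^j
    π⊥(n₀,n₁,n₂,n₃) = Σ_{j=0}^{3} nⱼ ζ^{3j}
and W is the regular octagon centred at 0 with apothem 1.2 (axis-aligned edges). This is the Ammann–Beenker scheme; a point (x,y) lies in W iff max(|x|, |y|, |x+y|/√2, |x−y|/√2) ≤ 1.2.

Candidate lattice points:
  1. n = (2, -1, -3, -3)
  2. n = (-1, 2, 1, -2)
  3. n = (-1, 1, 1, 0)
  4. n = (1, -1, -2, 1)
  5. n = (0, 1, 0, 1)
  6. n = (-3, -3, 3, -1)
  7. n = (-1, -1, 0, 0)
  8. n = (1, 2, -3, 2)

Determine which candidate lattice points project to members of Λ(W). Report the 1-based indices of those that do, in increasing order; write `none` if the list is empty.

Internal map: ζ^{3j} for j=0..3 gives (1,0), (−√2/2,√2/2), (0,−1), (√2/2,√2/2).
#1 (2, -1, -3, -3): internal (0.585786, 0.171573); octagon support 0.585786 vs apothem 1.2 → ∈ W
#2 (-1, 2, 1, -2): internal (-3.828427, -1.000000); octagon support 3.828427 vs apothem 1.2 → ∉ W
#3 (-1, 1, 1, 0): internal (-1.707107, -0.292893); octagon support 1.707107 vs apothem 1.2 → ∉ W
#4 (1, -1, -2, 1): internal (2.414214, 2.000000); octagon support 3.121320 vs apothem 1.2 → ∉ W
#5 (0, 1, 0, 1): internal (0.000000, 1.414214); octagon support 1.414214 vs apothem 1.2 → ∉ W
#6 (-3, -3, 3, -1): internal (-1.585786, -5.828427); octagon support 5.828427 vs apothem 1.2 → ∉ W
#7 (-1, -1, 0, 0): internal (-0.292893, -0.707107); octagon support 0.707107 vs apothem 1.2 → ∈ W
#8 (1, 2, -3, 2): internal (1.000000, 5.828427); octagon support 5.828427 vs apothem 1.2 → ∉ W

1, 7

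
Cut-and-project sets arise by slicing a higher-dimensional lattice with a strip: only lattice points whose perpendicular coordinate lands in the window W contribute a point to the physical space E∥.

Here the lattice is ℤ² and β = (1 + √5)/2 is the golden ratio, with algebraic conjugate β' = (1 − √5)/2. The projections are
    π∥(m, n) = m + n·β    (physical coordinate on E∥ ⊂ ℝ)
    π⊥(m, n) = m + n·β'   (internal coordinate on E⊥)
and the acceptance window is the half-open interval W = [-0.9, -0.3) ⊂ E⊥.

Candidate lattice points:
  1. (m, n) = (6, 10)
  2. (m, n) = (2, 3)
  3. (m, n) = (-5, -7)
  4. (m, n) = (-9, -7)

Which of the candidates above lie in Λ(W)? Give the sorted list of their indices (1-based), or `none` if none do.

Numerically β ≈ 1.61803 and β' = −1/β ≈ -0.61803.
candidate 1: (m,n)=(6,10) → π∥ = 6+10·β ≈ 22.18034, π⊥ = 6+10·β' ≈ -0.18034 ∉ [-0.9, -0.3) ⇒ out
candidate 2: (m,n)=(2,3) → π∥ = 2+3·β ≈ 6.85410, π⊥ = 2+3·β' ≈ 0.14590 ∉ [-0.9, -0.3) ⇒ out
candidate 3: (m,n)=(-5,-7) → π∥ = -5-7·β ≈ -16.32624, π⊥ = -5-7·β' ≈ -0.67376 ∈ [-0.9, -0.3) ⇒ IN Λ
candidate 4: (m,n)=(-9,-7) → π∥ = -9-7·β ≈ -20.32624, π⊥ = -9-7·β' ≈ -4.67376 ∉ [-0.9, -0.3) ⇒ out

3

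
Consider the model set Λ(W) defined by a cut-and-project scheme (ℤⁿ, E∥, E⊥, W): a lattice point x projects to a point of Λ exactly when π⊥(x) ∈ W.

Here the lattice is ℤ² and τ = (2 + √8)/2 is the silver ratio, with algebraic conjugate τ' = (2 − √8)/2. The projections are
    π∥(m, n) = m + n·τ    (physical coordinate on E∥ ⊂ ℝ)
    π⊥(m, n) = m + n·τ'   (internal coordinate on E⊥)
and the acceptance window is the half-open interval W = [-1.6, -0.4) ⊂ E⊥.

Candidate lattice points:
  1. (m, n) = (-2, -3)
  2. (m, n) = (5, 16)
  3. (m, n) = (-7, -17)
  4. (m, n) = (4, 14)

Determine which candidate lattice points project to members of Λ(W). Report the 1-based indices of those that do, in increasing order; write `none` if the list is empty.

Numerically τ ≈ 2.41421 and τ' = −1/τ ≈ -0.41421.
[1] lift (-2,-3): star map gives -0.75736; window check -1.6 ≤ -0.75736 < -0.4 is true → IN Λ
[2] lift (5,16): star map gives -1.62742; window check -1.6 ≤ -1.62742 < -0.4 is false → out
[3] lift (-7,-17): star map gives 0.04163; window check -1.6 ≤ 0.04163 < -0.4 is false → out
[4] lift (4,14): star map gives -1.79899; window check -1.6 ≤ -1.79899 < -0.4 is false → out

1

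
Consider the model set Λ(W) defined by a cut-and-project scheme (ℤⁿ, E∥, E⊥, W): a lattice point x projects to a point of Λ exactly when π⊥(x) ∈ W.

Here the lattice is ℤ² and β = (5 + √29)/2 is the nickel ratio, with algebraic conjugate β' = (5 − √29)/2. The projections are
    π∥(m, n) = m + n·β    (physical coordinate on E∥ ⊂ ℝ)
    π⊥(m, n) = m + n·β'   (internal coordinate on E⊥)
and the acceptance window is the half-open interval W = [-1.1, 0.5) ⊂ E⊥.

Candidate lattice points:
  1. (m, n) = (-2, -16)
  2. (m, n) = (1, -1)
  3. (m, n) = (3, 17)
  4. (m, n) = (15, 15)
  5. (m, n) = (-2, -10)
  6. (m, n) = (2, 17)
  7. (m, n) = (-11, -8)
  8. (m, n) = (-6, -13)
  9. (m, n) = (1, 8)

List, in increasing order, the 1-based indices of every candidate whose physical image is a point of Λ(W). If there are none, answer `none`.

3, 5, 9

Compute β' = (5−√29)/2 = -0.1926, so π⊥(m,n) = m -0.1926·n.
candidate 1: (m,n)=(-2,-16) → π∥ = -2-16·β ≈ -85.0813, π⊥ = -2-16·β' ≈ 1.0813 ∉ [-1.1, 0.5) ⇒ out
candidate 2: (m,n)=(1,-1) → π∥ = 1-1·β ≈ -4.1926, π⊥ = 1-1·β' ≈ 1.1926 ∉ [-1.1, 0.5) ⇒ out
candidate 3: (m,n)=(3,17) → π∥ = 3+17·β ≈ 91.2739, π⊥ = 3+17·β' ≈ -0.2739 ∈ [-1.1, 0.5) ⇒ IN Λ
candidate 4: (m,n)=(15,15) → π∥ = 15+15·β ≈ 92.8887, π⊥ = 15+15·β' ≈ 12.1113 ∉ [-1.1, 0.5) ⇒ out
candidate 5: (m,n)=(-2,-10) → π∥ = -2-10·β ≈ -53.9258, π⊥ = -2-10·β' ≈ -0.0742 ∈ [-1.1, 0.5) ⇒ IN Λ
candidate 6: (m,n)=(2,17) → π∥ = 2+17·β ≈ 90.2739, π⊥ = 2+17·β' ≈ -1.2739 ∉ [-1.1, 0.5) ⇒ out
candidate 7: (m,n)=(-11,-8) → π∥ = -11-8·β ≈ -52.5407, π⊥ = -11-8·β' ≈ -9.4593 ∉ [-1.1, 0.5) ⇒ out
candidate 8: (m,n)=(-6,-13) → π∥ = -6-13·β ≈ -73.5036, π⊥ = -6-13·β' ≈ -3.4964 ∉ [-1.1, 0.5) ⇒ out
candidate 9: (m,n)=(1,8) → π∥ = 1+8·β ≈ 42.5407, π⊥ = 1+8·β' ≈ -0.5407 ∈ [-1.1, 0.5) ⇒ IN Λ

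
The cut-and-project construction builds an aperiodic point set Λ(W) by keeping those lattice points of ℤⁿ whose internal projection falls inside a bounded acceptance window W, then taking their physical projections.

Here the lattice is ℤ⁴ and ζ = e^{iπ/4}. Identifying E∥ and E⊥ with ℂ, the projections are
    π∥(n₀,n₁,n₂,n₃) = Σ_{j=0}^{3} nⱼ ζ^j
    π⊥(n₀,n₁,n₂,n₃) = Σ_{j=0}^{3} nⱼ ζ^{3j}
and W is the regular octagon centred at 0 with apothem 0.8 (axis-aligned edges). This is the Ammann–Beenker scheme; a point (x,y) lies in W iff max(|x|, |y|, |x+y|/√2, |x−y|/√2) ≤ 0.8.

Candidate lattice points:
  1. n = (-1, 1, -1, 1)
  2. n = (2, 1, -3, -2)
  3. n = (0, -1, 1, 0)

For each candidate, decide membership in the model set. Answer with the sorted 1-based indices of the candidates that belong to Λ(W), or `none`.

π⊥(n) = n₀ + n₁ζ³ + n₂ζ⁶ + n₃ζ⁹ where ζ = e^{iπ/4}.
candidate 1: n = (-1, 1, -1, 1) → π⊥ ≈ (-1.00000, +2.41421); max(|x|,|y|,|x±y|/√2) = 2.41421 > 0.8 ⇒ ∉ W
candidate 2: n = (2, 1, -3, -2) → π⊥ ≈ (-0.12132, +2.29289); max(|x|,|y|,|x±y|/√2) = 2.29289 > 0.8 ⇒ ∉ W
candidate 3: n = (0, -1, 1, 0) → π⊥ ≈ (+0.70711, -1.70711); max(|x|,|y|,|x±y|/√2) = 1.70711 > 0.8 ⇒ ∉ W

none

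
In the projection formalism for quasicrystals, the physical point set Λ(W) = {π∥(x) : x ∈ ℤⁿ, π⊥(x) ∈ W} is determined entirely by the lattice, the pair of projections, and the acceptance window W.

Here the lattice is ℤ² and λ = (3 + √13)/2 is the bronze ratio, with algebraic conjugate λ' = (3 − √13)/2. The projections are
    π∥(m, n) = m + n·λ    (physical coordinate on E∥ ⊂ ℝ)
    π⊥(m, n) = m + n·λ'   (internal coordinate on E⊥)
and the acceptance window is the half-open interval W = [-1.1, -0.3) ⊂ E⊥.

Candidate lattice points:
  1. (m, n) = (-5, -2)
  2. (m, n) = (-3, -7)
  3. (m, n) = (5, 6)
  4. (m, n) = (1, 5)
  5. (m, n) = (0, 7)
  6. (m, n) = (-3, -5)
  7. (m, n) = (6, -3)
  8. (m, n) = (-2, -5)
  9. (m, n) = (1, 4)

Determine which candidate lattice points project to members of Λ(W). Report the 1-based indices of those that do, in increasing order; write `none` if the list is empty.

λ' = (3−√13)/2 ≈ -0.30278.
#1 (-5,-2): internal coord -5 + (-2)·λ' = -4.39445; -4.39445 ∉ [-1.1, -0.3) → out
#2 (-3,-7): internal coord -3 + (-7)·λ' = -0.88057; -0.88057 ∈ [-1.1, -0.3) → IN Λ
#3 (5,6): internal coord 5 + (6)·λ' = +3.18335; +3.18335 ∉ [-1.1, -0.3) → out
#4 (1,5): internal coord 1 + (5)·λ' = -0.51388; -0.51388 ∈ [-1.1, -0.3) → IN Λ
#5 (0,7): internal coord 0 + (7)·λ' = -2.11943; -2.11943 ∉ [-1.1, -0.3) → out
#6 (-3,-5): internal coord -3 + (-5)·λ' = -1.48612; -1.48612 ∉ [-1.1, -0.3) → out
#7 (6,-3): internal coord 6 + (-3)·λ' = +6.90833; +6.90833 ∉ [-1.1, -0.3) → out
#8 (-2,-5): internal coord -2 + (-5)·λ' = -0.48612; -0.48612 ∈ [-1.1, -0.3) → IN Λ
#9 (1,4): internal coord 1 + (4)·λ' = -0.21110; -0.21110 ∉ [-1.1, -0.3) → out

2, 4, 8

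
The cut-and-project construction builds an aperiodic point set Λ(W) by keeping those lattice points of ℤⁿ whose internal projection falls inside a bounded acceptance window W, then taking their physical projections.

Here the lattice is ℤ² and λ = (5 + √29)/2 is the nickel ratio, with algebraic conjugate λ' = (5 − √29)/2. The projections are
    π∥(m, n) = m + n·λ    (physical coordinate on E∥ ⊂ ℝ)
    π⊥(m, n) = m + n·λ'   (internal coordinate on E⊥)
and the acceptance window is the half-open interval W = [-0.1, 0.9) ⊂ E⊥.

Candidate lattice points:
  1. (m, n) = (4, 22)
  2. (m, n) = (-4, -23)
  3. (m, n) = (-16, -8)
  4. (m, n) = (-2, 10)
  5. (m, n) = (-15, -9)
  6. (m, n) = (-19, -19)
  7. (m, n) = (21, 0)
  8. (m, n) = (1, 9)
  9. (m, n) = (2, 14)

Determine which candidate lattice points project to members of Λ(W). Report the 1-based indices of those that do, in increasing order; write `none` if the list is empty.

λ' = (5−√29)/2 ≈ -0.1926.
[1] lift (4,22): star map gives -0.2368; window check -0.1 ≤ -0.2368 < 0.9 is false → out
[2] lift (-4,-23): star map gives 0.4294; window check -0.1 ≤ 0.4294 < 0.9 is true → IN Λ
[3] lift (-16,-8): star map gives -14.4593; window check -0.1 ≤ -14.4593 < 0.9 is false → out
[4] lift (-2,10): star map gives -3.9258; window check -0.1 ≤ -3.9258 < 0.9 is false → out
[5] lift (-15,-9): star map gives -13.2668; window check -0.1 ≤ -13.2668 < 0.9 is false → out
[6] lift (-19,-19): star map gives -15.3409; window check -0.1 ≤ -15.3409 < 0.9 is false → out
[7] lift (21,0): star map gives 21.0000; window check -0.1 ≤ 21.0000 < 0.9 is false → out
[8] lift (1,9): star map gives -0.7332; window check -0.1 ≤ -0.7332 < 0.9 is false → out
[9] lift (2,14): star map gives -0.6962; window check -0.1 ≤ -0.6962 < 0.9 is false → out

2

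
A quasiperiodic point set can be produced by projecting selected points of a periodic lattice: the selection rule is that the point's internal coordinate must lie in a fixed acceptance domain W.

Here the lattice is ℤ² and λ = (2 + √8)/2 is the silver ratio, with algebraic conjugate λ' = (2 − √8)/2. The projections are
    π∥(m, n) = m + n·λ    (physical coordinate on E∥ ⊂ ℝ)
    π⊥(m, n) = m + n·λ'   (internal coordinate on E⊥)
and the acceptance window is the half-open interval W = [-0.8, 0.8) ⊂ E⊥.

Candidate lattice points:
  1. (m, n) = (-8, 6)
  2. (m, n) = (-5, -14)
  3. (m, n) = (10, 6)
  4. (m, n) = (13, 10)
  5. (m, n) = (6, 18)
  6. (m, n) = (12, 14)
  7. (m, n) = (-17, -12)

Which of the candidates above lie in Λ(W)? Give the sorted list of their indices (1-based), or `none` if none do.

2

Compute λ' = (2−√8)/2 = -0.414214, so π⊥(m,n) = m -0.414214·n.
candidate 1: (m,n)=(-8,6) → π∥ = -8+6·λ ≈ 6.485281, π⊥ = -8+6·λ' ≈ -10.485281 ∉ [-0.8, 0.8) ⇒ out
candidate 2: (m,n)=(-5,-14) → π∥ = -5-14·λ ≈ -38.798990, π⊥ = -5-14·λ' ≈ 0.798990 ∈ [-0.8, 0.8) ⇒ IN Λ
candidate 3: (m,n)=(10,6) → π∥ = 10+6·λ ≈ 24.485281, π⊥ = 10+6·λ' ≈ 7.514719 ∉ [-0.8, 0.8) ⇒ out
candidate 4: (m,n)=(13,10) → π∥ = 13+10·λ ≈ 37.142136, π⊥ = 13+10·λ' ≈ 8.857864 ∉ [-0.8, 0.8) ⇒ out
candidate 5: (m,n)=(6,18) → π∥ = 6+18·λ ≈ 49.455844, π⊥ = 6+18·λ' ≈ -1.455844 ∉ [-0.8, 0.8) ⇒ out
candidate 6: (m,n)=(12,14) → π∥ = 12+14·λ ≈ 45.798990, π⊥ = 12+14·λ' ≈ 6.201010 ∉ [-0.8, 0.8) ⇒ out
candidate 7: (m,n)=(-17,-12) → π∥ = -17-12·λ ≈ -45.970563, π⊥ = -17-12·λ' ≈ -12.029437 ∉ [-0.8, 0.8) ⇒ out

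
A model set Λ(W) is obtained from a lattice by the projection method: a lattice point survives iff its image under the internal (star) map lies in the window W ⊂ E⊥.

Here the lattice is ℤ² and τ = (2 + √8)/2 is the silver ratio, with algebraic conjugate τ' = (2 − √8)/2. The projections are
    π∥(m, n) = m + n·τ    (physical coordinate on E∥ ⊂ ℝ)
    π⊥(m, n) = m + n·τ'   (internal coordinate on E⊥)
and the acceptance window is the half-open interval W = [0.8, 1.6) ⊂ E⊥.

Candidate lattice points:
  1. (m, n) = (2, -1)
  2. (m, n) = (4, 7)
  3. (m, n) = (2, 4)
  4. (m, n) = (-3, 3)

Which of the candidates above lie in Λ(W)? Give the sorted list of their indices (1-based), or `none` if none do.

2

τ' = (2−√8)/2 ≈ -0.41421.
[1] lift (2,-1): star map gives 2.41421; window check 0.8 ≤ 2.41421 < 1.6 is false → out
[2] lift (4,7): star map gives 1.10051; window check 0.8 ≤ 1.10051 < 1.6 is true → IN Λ
[3] lift (2,4): star map gives 0.34315; window check 0.8 ≤ 0.34315 < 1.6 is false → out
[4] lift (-3,3): star map gives -4.24264; window check 0.8 ≤ -4.24264 < 1.6 is false → out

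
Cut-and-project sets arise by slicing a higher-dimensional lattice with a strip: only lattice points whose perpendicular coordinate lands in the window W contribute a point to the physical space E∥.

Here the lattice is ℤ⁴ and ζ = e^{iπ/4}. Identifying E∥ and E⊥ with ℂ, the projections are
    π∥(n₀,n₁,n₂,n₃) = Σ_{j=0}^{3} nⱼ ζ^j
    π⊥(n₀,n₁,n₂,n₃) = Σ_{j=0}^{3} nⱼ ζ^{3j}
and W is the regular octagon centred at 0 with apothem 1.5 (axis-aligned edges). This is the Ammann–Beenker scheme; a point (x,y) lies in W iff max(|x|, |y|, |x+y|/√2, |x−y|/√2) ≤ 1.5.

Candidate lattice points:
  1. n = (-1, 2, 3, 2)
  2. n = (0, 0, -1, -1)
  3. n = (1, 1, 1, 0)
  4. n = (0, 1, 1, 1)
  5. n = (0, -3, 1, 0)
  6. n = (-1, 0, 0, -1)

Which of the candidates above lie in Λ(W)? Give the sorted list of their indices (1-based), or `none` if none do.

Internal map: ζ^{3j} for j=0..3 gives (1,0), (−√2/2,√2/2), (0,−1), (√2/2,√2/2).
candidate 1: n = (-1, 2, 3, 2) → π⊥ ≈ (-1.00000, -0.17157); max(|x|,|y|,|x±y|/√2) = 1.00000 ≤ 1.5 ⇒ ∈ W
candidate 2: n = (0, 0, -1, -1) → π⊥ ≈ (-0.70711, +0.29289); max(|x|,|y|,|x±y|/√2) = 0.70711 ≤ 1.5 ⇒ ∈ W
candidate 3: n = (1, 1, 1, 0) → π⊥ ≈ (+0.29289, -0.29289); max(|x|,|y|,|x±y|/√2) = 0.41421 ≤ 1.5 ⇒ ∈ W
candidate 4: n = (0, 1, 1, 1) → π⊥ ≈ (+0.00000, +0.41421); max(|x|,|y|,|x±y|/√2) = 0.41421 ≤ 1.5 ⇒ ∈ W
candidate 5: n = (0, -3, 1, 0) → π⊥ ≈ (+2.12132, -3.12132); max(|x|,|y|,|x±y|/√2) = 3.70711 > 1.5 ⇒ ∉ W
candidate 6: n = (-1, 0, 0, -1) → π⊥ ≈ (-1.70711, -0.70711); max(|x|,|y|,|x±y|/√2) = 1.70711 > 1.5 ⇒ ∉ W

1, 2, 3, 4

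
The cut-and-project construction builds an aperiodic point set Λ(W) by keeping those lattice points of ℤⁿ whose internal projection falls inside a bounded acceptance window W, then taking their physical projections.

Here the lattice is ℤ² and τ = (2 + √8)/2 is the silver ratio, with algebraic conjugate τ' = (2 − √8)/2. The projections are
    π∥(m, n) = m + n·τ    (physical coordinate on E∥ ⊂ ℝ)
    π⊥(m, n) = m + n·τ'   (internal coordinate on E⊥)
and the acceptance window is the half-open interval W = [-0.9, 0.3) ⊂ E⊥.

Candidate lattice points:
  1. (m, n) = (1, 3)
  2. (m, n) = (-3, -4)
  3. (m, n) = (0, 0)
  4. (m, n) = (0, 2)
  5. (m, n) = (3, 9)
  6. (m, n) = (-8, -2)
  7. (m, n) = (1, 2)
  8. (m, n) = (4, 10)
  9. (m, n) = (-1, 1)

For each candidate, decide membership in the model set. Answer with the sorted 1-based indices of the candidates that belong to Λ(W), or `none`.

1, 3, 4, 5, 7, 8

Numerically τ ≈ 2.4142 and τ' = −1/τ ≈ -0.4142.
#1 (1,3): internal coord 1 + (3)·τ' = -0.2426; -0.2426 ∈ [-0.9, 0.3) → IN Λ
#2 (-3,-4): internal coord -3 + (-4)·τ' = -1.3431; -1.3431 ∉ [-0.9, 0.3) → out
#3 (0,0): internal coord 0 + (0)·τ' = +0.0000; +0.0000 ∈ [-0.9, 0.3) → IN Λ
#4 (0,2): internal coord 0 + (2)·τ' = -0.8284; -0.8284 ∈ [-0.9, 0.3) → IN Λ
#5 (3,9): internal coord 3 + (9)·τ' = -0.7279; -0.7279 ∈ [-0.9, 0.3) → IN Λ
#6 (-8,-2): internal coord -8 + (-2)·τ' = -7.1716; -7.1716 ∉ [-0.9, 0.3) → out
#7 (1,2): internal coord 1 + (2)·τ' = +0.1716; +0.1716 ∈ [-0.9, 0.3) → IN Λ
#8 (4,10): internal coord 4 + (10)·τ' = -0.1421; -0.1421 ∈ [-0.9, 0.3) → IN Λ
#9 (-1,1): internal coord -1 + (1)·τ' = -1.4142; -1.4142 ∉ [-0.9, 0.3) → out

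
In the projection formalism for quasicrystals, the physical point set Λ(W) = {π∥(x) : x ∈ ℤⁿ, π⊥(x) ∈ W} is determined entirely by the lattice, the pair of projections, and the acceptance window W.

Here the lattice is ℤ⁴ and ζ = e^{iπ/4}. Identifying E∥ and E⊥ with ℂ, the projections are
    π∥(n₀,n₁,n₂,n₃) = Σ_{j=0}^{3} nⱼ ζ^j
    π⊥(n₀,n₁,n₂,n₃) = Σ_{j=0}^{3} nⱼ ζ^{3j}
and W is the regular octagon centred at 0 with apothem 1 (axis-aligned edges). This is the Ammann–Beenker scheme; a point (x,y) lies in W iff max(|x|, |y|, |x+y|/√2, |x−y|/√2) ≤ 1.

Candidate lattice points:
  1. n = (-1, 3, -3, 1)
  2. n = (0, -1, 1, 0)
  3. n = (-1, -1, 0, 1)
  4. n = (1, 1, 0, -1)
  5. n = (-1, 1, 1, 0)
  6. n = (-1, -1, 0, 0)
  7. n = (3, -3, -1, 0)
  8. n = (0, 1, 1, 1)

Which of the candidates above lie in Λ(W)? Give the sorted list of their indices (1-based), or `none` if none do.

π⊥(n) = n₀ + n₁ζ³ + n₂ζ⁶ + n₃ζ⁹ where ζ = e^{iπ/4}.
#1 (-1, 3, -3, 1): internal (-2.414214, 5.828427); octagon support 5.828427 vs apothem 1 → ∉ W
#2 (0, -1, 1, 0): internal (0.707107, -1.707107); octagon support 1.707107 vs apothem 1 → ∉ W
#3 (-1, -1, 0, 1): internal (0.414214, 0.000000); octagon support 0.414214 vs apothem 1 → ∈ W
#4 (1, 1, 0, -1): internal (-0.414214, 0.000000); octagon support 0.414214 vs apothem 1 → ∈ W
#5 (-1, 1, 1, 0): internal (-1.707107, -0.292893); octagon support 1.707107 vs apothem 1 → ∉ W
#6 (-1, -1, 0, 0): internal (-0.292893, -0.707107); octagon support 0.707107 vs apothem 1 → ∈ W
#7 (3, -3, -1, 0): internal (5.121320, -1.121320); octagon support 5.121320 vs apothem 1 → ∉ W
#8 (0, 1, 1, 1): internal (0.000000, 0.414214); octagon support 0.414214 vs apothem 1 → ∈ W

3, 4, 6, 8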